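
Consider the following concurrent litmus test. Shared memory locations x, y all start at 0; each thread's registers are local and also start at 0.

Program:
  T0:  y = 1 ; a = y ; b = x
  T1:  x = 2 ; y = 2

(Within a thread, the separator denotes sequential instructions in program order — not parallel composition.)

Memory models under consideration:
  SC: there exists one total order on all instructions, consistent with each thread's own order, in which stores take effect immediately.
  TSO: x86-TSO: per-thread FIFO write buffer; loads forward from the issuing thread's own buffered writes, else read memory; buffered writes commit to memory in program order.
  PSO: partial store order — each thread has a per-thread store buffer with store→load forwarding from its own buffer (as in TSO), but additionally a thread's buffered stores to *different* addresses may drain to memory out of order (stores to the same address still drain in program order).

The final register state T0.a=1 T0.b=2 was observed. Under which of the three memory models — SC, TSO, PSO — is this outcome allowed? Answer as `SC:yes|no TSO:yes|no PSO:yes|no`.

outcome vector order: (T0.a,T0.b)
under SC → (1,0) (1,2) (2,2)
under TSO → (1,0) (1,2) (2,2)
under PSO → (1,0) (1,2) (2,0) (2,2)
target (1,2) ∈ {SC,TSO,PSO}

SC:yes TSO:yes PSO:yes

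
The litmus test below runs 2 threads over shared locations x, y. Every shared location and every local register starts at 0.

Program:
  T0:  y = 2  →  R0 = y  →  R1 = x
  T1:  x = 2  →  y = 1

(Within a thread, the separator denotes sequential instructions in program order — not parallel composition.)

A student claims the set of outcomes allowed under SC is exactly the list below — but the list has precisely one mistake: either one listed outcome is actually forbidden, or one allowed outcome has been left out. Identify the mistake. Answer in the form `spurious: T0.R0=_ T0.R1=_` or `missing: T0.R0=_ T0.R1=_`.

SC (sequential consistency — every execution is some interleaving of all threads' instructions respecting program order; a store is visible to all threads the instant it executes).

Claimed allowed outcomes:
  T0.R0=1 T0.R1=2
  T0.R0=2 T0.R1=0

missing: T0.R0=2 T0.R1=2

outcome vector order: (T0.R0,T0.R1)
under SC → 12; 20; 22
SC∖claimed = {22}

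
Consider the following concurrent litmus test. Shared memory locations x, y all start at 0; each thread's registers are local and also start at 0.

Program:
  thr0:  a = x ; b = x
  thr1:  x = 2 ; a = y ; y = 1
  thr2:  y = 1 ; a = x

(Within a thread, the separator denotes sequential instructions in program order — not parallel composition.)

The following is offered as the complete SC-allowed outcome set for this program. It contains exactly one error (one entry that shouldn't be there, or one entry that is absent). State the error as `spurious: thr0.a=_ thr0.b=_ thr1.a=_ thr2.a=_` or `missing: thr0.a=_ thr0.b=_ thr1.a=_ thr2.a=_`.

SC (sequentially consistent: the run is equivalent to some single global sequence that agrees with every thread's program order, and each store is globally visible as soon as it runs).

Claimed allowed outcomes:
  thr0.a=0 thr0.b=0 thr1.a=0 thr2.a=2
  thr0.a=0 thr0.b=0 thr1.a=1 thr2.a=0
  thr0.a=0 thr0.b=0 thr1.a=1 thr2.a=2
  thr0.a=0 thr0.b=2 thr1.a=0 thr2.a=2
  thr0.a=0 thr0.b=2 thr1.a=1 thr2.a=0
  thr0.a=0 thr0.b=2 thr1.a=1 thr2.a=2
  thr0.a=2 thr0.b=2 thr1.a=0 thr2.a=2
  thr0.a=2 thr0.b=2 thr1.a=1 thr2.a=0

missing: thr0.a=2 thr0.b=2 thr1.a=1 thr2.a=2

outcome vector order: (thr0.a,thr0.b,thr1.a,thr2.a)
[SC] allowed = {0/0/0/2, 0/0/1/0, 0/0/1/2, 0/2/0/2, 0/2/1/0, 0/2/1/2, 2/2/0/2, 2/2/1/0, 2/2/1/2}
SC∖claimed = {2/2/1/2}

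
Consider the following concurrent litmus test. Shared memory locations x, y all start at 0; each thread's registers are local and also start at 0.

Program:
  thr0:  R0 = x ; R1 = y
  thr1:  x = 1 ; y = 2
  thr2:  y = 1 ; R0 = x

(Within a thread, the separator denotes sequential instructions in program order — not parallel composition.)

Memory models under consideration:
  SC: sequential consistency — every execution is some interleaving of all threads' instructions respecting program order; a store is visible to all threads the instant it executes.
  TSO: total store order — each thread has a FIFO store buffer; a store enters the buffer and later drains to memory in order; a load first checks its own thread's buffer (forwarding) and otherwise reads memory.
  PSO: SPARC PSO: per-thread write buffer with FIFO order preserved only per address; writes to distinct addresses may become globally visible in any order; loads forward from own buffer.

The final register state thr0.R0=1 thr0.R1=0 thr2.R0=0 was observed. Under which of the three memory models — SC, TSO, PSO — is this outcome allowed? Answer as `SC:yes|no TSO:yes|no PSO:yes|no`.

outcome vector order: (thr0.R0,thr0.R1,thr2.R0)
under SC → (0,0,0), (0,0,1), (0,1,0), (0,1,1), (0,2,0), (0,2,1), (1,0,1), (1,1,0), (1,1,1), (1,2,0), (1,2,1)
under TSO → (0,0,0), (0,0,1), (0,1,0), (0,1,1), (0,2,0), (0,2,1), (1,0,0), (1,0,1), (1,1,0), (1,1,1), (1,2,0), (1,2,1)
under PSO → (0,0,0), (0,0,1), (0,1,0), (0,1,1), (0,2,0), (0,2,1), (1,0,0), (1,0,1), (1,1,0), (1,1,1), (1,2,0), (1,2,1)
target (1,0,0) ∈ {TSO,PSO}

SC:no TSO:yes PSO:yes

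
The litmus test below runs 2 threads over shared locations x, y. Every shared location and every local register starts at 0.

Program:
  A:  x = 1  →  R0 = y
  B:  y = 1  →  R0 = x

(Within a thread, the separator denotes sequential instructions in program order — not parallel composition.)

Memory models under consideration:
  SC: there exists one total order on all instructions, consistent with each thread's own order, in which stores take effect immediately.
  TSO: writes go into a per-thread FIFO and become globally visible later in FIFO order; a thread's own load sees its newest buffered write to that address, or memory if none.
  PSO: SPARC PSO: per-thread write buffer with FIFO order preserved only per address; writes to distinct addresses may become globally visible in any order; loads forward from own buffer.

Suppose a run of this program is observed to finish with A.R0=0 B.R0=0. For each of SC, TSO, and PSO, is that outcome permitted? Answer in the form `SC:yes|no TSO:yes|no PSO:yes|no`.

SC:no TSO:yes PSO:yes

outcome vector order: (A.R0,B.R0)
[SC] allowed = {<0 1>; <1 0>; <1 1>}
[TSO] allowed = {<0 0>; <0 1>; <1 0>; <1 1>}
[PSO] allowed = {<0 0>; <0 1>; <1 0>; <1 1>}
target <0 0> ∈ {TSO,PSO}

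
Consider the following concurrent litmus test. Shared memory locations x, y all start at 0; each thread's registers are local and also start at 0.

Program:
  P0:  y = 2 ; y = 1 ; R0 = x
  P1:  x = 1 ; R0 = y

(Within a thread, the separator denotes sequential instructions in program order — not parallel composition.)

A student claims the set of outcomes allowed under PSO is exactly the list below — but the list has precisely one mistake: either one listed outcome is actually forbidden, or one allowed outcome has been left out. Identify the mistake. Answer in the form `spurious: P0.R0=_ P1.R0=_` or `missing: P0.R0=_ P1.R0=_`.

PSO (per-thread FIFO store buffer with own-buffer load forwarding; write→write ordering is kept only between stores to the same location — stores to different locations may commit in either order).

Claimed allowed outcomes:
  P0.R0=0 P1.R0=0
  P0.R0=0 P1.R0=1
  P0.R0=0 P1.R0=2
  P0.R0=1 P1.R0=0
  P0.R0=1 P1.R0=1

missing: P0.R0=1 P1.R0=2

outcome vector order: (P0.R0,P1.R0)
[PSO] allowed = {(0,0); (0,1); (0,2); (1,0); (1,1); (1,2)}
PSO∖claimed = {(1,2)}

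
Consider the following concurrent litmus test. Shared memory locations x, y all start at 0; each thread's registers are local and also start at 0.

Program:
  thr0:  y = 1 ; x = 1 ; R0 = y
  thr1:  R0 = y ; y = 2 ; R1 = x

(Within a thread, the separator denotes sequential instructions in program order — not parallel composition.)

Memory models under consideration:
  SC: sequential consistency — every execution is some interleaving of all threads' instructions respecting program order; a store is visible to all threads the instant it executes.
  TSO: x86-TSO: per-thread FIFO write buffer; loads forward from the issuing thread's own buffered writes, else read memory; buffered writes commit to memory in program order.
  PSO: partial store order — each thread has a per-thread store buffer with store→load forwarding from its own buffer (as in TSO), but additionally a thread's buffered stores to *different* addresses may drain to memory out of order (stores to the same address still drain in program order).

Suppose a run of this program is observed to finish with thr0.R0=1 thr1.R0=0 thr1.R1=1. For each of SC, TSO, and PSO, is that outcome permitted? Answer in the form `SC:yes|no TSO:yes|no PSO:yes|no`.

outcome vector order: (thr0.R0,thr1.R0,thr1.R1)
SC: 7 outcomes — {100 101 111 200 201 210 211}
TSO: 8 outcomes — {100 101 110 111 200 201 210 211}
PSO: 8 outcomes — {100 101 110 111 200 201 210 211}
target 101 ∈ {SC,TSO,PSO}

SC:yes TSO:yes PSO:yes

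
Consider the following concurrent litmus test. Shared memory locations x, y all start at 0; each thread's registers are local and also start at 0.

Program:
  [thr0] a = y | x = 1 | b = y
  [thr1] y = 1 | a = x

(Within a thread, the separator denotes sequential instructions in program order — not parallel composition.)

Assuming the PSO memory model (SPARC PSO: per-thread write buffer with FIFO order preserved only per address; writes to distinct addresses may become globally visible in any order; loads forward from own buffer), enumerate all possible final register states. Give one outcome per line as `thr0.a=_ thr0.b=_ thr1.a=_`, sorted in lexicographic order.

outcome vector order: (thr0.a,thr0.b,thr1.a)
|PSO outcomes| = 6

thr0.a=0 thr0.b=0 thr1.a=0
thr0.a=0 thr0.b=0 thr1.a=1
thr0.a=0 thr0.b=1 thr1.a=0
thr0.a=0 thr0.b=1 thr1.a=1
thr0.a=1 thr0.b=1 thr1.a=0
thr0.a=1 thr0.b=1 thr1.a=1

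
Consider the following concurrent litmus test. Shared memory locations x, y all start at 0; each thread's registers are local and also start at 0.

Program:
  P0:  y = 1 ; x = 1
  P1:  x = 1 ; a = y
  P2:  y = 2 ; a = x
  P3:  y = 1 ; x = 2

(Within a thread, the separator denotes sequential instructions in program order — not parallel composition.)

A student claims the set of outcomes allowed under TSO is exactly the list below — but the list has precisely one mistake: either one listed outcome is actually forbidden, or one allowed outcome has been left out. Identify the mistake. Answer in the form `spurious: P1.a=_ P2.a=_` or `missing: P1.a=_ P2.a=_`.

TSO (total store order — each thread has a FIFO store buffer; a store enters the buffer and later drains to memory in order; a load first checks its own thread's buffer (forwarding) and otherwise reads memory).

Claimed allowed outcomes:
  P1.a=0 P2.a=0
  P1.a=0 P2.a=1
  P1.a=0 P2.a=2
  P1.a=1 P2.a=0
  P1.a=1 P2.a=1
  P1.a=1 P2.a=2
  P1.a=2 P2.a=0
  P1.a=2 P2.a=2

outcome vector order: (P1.a,P2.a)
under TSO → (0,0) (0,1) (0,2) (1,0) (1,1) (1,2) (2,0) (2,1) (2,2)
TSO∖claimed = {(2,1)}

missing: P1.a=2 P2.a=1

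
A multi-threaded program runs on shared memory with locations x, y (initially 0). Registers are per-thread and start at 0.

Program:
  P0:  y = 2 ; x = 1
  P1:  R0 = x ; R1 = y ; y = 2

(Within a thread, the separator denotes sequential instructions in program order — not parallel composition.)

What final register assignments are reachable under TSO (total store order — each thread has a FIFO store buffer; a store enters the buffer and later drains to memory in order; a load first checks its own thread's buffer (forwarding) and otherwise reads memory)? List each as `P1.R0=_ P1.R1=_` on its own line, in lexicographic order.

outcome vector order: (P1.R0,P1.R1)
|TSO outcomes| = 3

P1.R0=0 P1.R1=0
P1.R0=0 P1.R1=2
P1.R0=1 P1.R1=2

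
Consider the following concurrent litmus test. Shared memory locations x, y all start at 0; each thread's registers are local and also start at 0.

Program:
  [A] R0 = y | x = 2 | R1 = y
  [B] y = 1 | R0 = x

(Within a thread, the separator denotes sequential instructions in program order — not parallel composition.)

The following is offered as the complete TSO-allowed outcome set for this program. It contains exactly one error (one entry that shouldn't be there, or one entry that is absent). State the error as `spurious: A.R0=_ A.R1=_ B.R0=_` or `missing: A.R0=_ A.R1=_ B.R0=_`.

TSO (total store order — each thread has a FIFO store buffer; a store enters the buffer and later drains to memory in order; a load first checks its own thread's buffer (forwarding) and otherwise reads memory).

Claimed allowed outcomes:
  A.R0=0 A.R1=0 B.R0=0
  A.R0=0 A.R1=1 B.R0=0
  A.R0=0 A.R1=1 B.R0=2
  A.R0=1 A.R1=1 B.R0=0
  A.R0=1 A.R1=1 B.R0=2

missing: A.R0=0 A.R1=0 B.R0=2

outcome vector order: (A.R0,A.R1,B.R0)
TSO (6): 0/0/0; 0/0/2; 0/1/0; 0/1/2; 1/1/0; 1/1/2
TSO∖claimed = {0/0/2}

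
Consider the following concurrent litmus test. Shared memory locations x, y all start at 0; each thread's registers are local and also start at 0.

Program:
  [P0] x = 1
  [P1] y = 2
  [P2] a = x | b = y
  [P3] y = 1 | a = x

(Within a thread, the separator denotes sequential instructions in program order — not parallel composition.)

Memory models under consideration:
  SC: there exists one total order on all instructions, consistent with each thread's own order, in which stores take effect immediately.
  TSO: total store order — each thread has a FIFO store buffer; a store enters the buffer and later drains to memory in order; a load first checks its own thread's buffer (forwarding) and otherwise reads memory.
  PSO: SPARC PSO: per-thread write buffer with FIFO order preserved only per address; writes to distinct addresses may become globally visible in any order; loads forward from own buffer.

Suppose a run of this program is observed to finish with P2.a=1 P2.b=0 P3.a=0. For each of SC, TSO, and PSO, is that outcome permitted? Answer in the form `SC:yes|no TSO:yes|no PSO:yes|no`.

SC:no TSO:yes PSO:yes

outcome vector order: (P2.a,P2.b,P3.a)
SC (11): <0 0 0> <0 0 1> <0 1 0> <0 1 1> <0 2 0> <0 2 1> <1 0 1> <1 1 0> <1 1 1> <1 2 0> <1 2 1>
TSO (12): <0 0 0> <0 0 1> <0 1 0> <0 1 1> <0 2 0> <0 2 1> <1 0 0> <1 0 1> <1 1 0> <1 1 1> <1 2 0> <1 2 1>
PSO (12): <0 0 0> <0 0 1> <0 1 0> <0 1 1> <0 2 0> <0 2 1> <1 0 0> <1 0 1> <1 1 0> <1 1 1> <1 2 0> <1 2 1>
target <1 0 0> ∈ {TSO,PSO}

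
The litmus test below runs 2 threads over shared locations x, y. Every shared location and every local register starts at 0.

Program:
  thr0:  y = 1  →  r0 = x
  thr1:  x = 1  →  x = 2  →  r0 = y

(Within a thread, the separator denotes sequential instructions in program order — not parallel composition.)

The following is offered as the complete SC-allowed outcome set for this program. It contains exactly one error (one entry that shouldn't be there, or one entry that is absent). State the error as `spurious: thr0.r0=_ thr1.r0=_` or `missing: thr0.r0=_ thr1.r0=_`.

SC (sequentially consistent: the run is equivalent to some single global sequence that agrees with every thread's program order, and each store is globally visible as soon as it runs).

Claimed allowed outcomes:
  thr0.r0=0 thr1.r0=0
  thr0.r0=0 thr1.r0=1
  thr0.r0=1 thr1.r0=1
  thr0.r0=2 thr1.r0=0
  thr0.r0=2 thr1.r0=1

spurious: thr0.r0=0 thr1.r0=0

outcome vector order: (thr0.r0,thr1.r0)
SC (4): 0/1; 1/1; 2/0; 2/1
claimed∖SC = {0/0}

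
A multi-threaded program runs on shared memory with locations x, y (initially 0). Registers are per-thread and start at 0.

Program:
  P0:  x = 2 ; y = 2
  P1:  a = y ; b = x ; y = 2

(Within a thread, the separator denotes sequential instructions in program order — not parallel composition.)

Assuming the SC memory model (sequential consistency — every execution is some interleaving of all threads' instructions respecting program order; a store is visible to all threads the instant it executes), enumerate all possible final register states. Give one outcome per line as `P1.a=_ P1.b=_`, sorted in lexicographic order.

P1.a=0 P1.b=0
P1.a=0 P1.b=2
P1.a=2 P1.b=2

outcome vector order: (P1.a,P1.b)
|SC outcomes| = 3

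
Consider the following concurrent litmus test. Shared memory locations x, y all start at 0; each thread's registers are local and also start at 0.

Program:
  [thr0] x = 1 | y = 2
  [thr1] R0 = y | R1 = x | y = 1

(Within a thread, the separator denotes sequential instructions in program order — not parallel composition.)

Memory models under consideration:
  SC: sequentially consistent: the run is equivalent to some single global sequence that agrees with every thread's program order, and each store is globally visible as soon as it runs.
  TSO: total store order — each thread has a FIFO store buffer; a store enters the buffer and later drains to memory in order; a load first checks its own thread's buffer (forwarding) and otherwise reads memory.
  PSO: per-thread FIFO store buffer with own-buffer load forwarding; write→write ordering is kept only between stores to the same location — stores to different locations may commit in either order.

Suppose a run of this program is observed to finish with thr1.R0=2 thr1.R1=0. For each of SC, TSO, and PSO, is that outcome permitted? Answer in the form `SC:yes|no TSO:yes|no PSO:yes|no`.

SC:no TSO:no PSO:yes

outcome vector order: (thr1.R0,thr1.R1)
SC (3): 0/0 0/1 2/1
TSO (3): 0/0 0/1 2/1
PSO (4): 0/0 0/1 2/0 2/1
target 2/0 ∈ {PSO}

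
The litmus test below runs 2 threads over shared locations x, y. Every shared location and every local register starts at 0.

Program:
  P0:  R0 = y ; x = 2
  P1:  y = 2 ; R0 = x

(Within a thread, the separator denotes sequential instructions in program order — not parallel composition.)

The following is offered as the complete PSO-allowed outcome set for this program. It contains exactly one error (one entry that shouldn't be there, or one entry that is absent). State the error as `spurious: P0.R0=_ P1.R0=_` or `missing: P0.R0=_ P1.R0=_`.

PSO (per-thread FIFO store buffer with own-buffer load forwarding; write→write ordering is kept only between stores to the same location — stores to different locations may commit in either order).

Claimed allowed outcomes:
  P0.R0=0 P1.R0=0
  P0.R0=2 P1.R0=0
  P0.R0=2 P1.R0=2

missing: P0.R0=0 P1.R0=2

outcome vector order: (P0.R0,P1.R0)
PSO: 4 outcomes — {<0 0>; <0 2>; <2 0>; <2 2>}
PSO∖claimed = {<0 2>}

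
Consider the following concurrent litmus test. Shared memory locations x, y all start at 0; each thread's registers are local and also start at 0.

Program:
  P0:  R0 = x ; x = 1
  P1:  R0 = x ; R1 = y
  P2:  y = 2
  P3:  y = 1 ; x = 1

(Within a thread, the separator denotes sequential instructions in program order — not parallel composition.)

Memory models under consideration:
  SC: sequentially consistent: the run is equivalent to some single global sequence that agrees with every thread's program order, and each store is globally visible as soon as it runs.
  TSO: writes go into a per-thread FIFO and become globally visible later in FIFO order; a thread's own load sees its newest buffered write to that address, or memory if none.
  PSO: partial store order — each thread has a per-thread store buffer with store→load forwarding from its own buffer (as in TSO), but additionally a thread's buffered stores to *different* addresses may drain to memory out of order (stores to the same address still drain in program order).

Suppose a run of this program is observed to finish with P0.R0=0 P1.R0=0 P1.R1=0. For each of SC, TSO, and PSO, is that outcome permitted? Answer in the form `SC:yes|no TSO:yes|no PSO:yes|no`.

SC:yes TSO:yes PSO:yes

outcome vector order: (P0.R0,P1.R0,P1.R1)
under SC → <0 0 0> <0 0 1> <0 0 2> <0 1 0> <0 1 1> <0 1 2> <1 0 0> <1 0 1> <1 0 2> <1 1 1> <1 1 2>
under TSO → <0 0 0> <0 0 1> <0 0 2> <0 1 0> <0 1 1> <0 1 2> <1 0 0> <1 0 1> <1 0 2> <1 1 1> <1 1 2>
under PSO → <0 0 0> <0 0 1> <0 0 2> <0 1 0> <0 1 1> <0 1 2> <1 0 0> <1 0 1> <1 0 2> <1 1 0> <1 1 1> <1 1 2>
target <0 0 0> ∈ {SC,TSO,PSO}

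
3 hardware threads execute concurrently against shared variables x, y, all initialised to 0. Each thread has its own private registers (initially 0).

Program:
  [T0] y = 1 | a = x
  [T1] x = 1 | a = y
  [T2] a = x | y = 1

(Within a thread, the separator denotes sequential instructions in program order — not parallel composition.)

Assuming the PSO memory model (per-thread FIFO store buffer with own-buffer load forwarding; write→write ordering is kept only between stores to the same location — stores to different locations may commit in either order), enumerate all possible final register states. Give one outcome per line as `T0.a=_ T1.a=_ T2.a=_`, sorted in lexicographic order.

T0.a=0 T1.a=0 T2.a=0
T0.a=0 T1.a=0 T2.a=1
T0.a=0 T1.a=1 T2.a=0
T0.a=0 T1.a=1 T2.a=1
T0.a=1 T1.a=0 T2.a=0
T0.a=1 T1.a=0 T2.a=1
T0.a=1 T1.a=1 T2.a=0
T0.a=1 T1.a=1 T2.a=1

outcome vector order: (T0.a,T1.a,T2.a)
|PSO outcomes| = 8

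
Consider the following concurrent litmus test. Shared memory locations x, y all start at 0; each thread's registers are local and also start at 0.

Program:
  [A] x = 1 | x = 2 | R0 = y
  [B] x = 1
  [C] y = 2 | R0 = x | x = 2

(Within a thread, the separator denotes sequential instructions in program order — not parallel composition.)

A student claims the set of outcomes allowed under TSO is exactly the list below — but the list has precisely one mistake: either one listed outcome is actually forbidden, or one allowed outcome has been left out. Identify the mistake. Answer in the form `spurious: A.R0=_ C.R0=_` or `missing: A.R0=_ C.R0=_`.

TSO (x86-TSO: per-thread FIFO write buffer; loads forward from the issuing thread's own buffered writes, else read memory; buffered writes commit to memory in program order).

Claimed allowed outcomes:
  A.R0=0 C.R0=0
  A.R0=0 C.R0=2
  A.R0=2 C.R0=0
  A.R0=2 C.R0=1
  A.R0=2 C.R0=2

missing: A.R0=0 C.R0=1

outcome vector order: (A.R0,C.R0)
TSO (6): (0,0), (0,1), (0,2), (2,0), (2,1), (2,2)
TSO∖claimed = {(0,1)}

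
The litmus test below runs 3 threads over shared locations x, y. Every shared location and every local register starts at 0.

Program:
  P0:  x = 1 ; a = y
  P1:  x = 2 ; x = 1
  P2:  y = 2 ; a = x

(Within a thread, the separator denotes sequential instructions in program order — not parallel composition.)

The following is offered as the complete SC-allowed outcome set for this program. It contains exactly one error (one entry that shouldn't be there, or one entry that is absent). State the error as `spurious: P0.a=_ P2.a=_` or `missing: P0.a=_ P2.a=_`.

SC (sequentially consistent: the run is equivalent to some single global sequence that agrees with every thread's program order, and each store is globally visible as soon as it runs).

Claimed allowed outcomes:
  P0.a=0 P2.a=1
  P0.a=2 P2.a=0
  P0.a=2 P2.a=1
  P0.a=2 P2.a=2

missing: P0.a=0 P2.a=2

outcome vector order: (P0.a,P2.a)
SC: 5 outcomes — {0/1 0/2 2/0 2/1 2/2}
SC∖claimed = {0/2}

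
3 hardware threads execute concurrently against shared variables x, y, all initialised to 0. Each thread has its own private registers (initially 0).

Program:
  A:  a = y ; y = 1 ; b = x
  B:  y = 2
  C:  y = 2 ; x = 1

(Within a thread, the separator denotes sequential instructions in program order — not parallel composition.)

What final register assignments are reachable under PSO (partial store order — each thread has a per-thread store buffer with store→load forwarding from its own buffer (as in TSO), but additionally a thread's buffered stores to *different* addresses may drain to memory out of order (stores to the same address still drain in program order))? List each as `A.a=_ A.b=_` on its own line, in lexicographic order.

outcome vector order: (A.a,A.b)
|PSO outcomes| = 4

A.a=0 A.b=0
A.a=0 A.b=1
A.a=2 A.b=0
A.a=2 A.b=1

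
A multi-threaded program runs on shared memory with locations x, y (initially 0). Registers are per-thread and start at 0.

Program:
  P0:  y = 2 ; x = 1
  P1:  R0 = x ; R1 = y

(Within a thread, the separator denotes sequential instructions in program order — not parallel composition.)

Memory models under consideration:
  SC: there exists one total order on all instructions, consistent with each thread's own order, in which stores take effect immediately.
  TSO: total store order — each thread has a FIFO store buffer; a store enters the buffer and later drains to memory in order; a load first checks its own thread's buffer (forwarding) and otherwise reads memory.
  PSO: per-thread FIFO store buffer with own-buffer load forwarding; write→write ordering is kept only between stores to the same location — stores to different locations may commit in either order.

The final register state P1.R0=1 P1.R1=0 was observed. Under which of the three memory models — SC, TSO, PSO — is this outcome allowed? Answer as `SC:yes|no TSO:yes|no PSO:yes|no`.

outcome vector order: (P1.R0,P1.R1)
SC: 3 outcomes — {<0 0>; <0 2>; <1 2>}
TSO: 3 outcomes — {<0 0>; <0 2>; <1 2>}
PSO: 4 outcomes — {<0 0>; <0 2>; <1 0>; <1 2>}
target <1 0> ∈ {PSO}

SC:no TSO:no PSO:yes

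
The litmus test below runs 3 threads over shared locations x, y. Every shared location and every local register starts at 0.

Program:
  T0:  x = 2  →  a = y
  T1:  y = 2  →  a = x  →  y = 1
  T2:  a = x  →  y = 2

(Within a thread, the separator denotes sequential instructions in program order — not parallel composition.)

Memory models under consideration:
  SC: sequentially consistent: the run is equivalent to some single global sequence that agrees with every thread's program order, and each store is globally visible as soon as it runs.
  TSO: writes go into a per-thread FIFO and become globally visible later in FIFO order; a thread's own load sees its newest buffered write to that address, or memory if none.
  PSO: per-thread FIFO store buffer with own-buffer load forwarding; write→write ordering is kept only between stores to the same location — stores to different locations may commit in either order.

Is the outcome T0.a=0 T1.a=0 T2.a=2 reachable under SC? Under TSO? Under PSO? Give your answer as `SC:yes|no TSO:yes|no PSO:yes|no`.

outcome vector order: (T0.a,T1.a,T2.a)
SC: 10 outcomes — {<0 2 0> <0 2 2> <1 0 0> <1 0 2> <1 2 0> <1 2 2> <2 0 0> <2 0 2> <2 2 0> <2 2 2>}
TSO: 12 outcomes — {<0 0 0> <0 0 2> <0 2 0> <0 2 2> <1 0 0> <1 0 2> <1 2 0> <1 2 2> <2 0 0> <2 0 2> <2 2 0> <2 2 2>}
PSO: 12 outcomes — {<0 0 0> <0 0 2> <0 2 0> <0 2 2> <1 0 0> <1 0 2> <1 2 0> <1 2 2> <2 0 0> <2 0 2> <2 2 0> <2 2 2>}
target <0 0 2> ∈ {TSO,PSO}

SC:no TSO:yes PSO:yes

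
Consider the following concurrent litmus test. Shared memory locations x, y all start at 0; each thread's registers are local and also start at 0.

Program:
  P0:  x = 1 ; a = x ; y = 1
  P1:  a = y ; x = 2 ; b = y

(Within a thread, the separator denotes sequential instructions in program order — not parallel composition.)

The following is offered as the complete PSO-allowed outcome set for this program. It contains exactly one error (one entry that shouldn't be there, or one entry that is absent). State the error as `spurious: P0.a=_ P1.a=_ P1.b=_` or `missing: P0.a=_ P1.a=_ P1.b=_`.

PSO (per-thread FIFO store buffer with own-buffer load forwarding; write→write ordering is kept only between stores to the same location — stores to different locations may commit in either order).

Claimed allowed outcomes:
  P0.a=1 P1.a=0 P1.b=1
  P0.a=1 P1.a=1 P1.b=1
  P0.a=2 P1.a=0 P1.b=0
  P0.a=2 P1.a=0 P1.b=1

outcome vector order: (P0.a,P1.a,P1.b)
under PSO → 1/0/0 1/0/1 1/1/1 2/0/0 2/0/1
PSO∖claimed = {1/0/0}

missing: P0.a=1 P1.a=0 P1.b=0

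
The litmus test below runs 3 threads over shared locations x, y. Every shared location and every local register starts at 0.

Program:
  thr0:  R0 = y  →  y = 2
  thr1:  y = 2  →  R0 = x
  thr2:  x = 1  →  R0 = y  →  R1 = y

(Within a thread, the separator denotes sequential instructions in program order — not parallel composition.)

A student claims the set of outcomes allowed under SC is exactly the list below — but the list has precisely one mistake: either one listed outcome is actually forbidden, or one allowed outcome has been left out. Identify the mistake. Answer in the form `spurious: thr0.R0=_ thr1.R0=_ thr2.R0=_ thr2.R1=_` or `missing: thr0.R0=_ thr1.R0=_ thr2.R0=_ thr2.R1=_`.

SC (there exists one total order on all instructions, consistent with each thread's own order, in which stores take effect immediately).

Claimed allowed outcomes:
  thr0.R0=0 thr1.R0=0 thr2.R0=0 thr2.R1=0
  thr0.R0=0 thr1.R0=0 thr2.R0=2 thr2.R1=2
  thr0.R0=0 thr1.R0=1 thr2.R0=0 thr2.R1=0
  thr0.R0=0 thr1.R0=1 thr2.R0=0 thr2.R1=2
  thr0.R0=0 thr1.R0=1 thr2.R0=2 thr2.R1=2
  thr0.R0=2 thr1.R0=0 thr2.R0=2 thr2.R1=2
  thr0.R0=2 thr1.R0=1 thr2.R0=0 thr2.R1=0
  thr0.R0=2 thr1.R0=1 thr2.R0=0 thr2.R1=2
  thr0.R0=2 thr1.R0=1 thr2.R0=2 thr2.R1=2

spurious: thr0.R0=0 thr1.R0=0 thr2.R0=0 thr2.R1=0

outcome vector order: (thr0.R0,thr1.R0,thr2.R0,thr2.R1)
SC: 8 outcomes — {(0,0,2,2), (0,1,0,0), (0,1,0,2), (0,1,2,2), (2,0,2,2), (2,1,0,0), (2,1,0,2), (2,1,2,2)}
claimed∖SC = {(0,0,0,0)}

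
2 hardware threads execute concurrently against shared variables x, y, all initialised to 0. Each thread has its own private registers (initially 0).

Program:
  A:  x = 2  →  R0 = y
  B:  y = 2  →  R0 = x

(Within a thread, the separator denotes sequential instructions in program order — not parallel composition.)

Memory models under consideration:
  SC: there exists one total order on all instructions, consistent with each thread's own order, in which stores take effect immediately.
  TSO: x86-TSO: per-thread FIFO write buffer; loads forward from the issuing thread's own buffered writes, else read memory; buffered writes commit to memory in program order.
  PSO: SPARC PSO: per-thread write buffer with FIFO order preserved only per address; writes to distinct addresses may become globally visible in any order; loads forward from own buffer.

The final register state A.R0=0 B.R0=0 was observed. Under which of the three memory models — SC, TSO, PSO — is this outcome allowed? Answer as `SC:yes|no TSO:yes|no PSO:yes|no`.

outcome vector order: (A.R0,B.R0)
SC: 3 outcomes — {02 20 22}
TSO: 4 outcomes — {00 02 20 22}
PSO: 4 outcomes — {00 02 20 22}
target 00 ∈ {TSO,PSO}

SC:no TSO:yes PSO:yes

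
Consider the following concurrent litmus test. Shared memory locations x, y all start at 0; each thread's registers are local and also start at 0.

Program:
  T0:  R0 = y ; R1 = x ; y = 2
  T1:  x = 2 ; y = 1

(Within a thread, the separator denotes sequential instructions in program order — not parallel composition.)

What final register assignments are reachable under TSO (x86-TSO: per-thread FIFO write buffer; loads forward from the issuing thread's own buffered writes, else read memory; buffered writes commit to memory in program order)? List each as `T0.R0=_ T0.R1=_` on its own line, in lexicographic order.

outcome vector order: (T0.R0,T0.R1)
|TSO outcomes| = 3

T0.R0=0 T0.R1=0
T0.R0=0 T0.R1=2
T0.R0=1 T0.R1=2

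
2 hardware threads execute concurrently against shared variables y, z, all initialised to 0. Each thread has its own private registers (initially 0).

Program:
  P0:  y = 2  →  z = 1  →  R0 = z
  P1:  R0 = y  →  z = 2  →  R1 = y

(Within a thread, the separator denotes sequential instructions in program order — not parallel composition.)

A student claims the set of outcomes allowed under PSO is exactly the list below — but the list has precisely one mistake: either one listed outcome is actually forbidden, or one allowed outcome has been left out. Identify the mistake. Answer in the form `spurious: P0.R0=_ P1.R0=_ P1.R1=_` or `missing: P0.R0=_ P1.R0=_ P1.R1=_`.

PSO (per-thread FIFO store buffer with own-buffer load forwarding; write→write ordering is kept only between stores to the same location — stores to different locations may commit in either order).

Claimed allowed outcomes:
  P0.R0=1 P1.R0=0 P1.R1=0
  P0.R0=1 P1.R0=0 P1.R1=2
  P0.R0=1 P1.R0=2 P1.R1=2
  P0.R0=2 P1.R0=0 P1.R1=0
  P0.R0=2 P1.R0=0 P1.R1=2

missing: P0.R0=2 P1.R0=2 P1.R1=2

outcome vector order: (P0.R0,P1.R0,P1.R1)
PSO (6): (1,0,0); (1,0,2); (1,2,2); (2,0,0); (2,0,2); (2,2,2)
PSO∖claimed = {(2,2,2)}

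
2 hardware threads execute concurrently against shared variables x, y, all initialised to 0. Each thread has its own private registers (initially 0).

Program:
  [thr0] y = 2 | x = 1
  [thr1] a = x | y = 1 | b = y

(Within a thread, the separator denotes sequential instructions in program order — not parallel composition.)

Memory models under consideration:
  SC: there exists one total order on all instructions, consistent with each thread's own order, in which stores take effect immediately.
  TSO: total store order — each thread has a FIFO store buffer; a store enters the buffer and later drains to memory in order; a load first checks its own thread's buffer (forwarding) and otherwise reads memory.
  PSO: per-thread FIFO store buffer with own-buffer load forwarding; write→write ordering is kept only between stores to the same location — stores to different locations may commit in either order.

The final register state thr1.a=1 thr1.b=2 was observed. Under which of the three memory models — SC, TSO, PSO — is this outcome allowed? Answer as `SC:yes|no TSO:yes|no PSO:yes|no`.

SC:no TSO:no PSO:yes

outcome vector order: (thr1.a,thr1.b)
under SC → <0 1>; <0 2>; <1 1>
under TSO → <0 1>; <0 2>; <1 1>
under PSO → <0 1>; <0 2>; <1 1>; <1 2>
target <1 2> ∈ {PSO}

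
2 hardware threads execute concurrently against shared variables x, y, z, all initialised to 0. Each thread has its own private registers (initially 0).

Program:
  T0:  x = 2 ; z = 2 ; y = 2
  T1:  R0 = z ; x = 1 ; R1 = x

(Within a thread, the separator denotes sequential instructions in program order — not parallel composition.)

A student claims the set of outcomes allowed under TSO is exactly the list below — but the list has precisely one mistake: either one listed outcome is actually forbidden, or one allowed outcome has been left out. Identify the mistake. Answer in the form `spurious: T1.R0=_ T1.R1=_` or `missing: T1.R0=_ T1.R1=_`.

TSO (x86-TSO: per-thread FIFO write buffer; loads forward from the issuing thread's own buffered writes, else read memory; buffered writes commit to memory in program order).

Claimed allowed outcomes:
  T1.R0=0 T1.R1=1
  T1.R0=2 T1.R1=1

outcome vector order: (T1.R0,T1.R1)
TSO: 3 outcomes — {(0,1) (0,2) (2,1)}
TSO∖claimed = {(0,2)}

missing: T1.R0=0 T1.R1=2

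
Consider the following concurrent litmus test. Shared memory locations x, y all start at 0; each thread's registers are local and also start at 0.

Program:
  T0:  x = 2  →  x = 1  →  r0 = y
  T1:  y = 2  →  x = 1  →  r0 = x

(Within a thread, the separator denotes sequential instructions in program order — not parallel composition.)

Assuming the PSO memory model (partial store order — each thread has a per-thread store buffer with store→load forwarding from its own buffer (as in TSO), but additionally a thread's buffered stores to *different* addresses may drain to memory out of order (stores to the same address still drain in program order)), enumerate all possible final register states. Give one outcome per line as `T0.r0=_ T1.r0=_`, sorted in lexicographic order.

outcome vector order: (T0.r0,T1.r0)
|PSO outcomes| = 4

T0.r0=0 T1.r0=1
T0.r0=0 T1.r0=2
T0.r0=2 T1.r0=1
T0.r0=2 T1.r0=2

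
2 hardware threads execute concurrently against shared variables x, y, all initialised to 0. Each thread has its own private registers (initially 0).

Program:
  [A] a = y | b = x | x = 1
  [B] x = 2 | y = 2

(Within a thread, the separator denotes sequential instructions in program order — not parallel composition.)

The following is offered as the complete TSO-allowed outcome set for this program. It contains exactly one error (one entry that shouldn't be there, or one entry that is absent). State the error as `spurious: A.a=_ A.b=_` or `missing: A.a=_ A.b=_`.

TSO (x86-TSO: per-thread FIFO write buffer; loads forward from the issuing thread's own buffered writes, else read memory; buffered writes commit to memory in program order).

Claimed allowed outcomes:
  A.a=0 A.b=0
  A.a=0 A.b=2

outcome vector order: (A.a,A.b)
TSO: 3 outcomes — {00, 02, 22}
TSO∖claimed = {22}

missing: A.a=2 A.b=2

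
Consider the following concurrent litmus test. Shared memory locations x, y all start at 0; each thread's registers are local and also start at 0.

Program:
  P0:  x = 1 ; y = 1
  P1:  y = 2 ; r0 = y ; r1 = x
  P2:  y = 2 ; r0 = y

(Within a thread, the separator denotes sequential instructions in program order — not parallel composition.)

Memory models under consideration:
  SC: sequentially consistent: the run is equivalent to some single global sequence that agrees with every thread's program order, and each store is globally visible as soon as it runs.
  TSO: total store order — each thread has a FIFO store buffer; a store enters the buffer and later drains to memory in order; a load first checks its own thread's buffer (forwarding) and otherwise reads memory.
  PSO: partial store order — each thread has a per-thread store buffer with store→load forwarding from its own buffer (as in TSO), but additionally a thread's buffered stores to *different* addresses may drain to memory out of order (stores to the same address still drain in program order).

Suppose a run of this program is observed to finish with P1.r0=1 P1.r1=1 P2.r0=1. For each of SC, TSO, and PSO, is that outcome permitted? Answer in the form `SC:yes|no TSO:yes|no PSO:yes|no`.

SC:yes TSO:yes PSO:yes

outcome vector order: (P1.r0,P1.r1,P2.r0)
[SC] allowed = {1/1/1, 1/1/2, 2/0/1, 2/0/2, 2/1/1, 2/1/2}
[TSO] allowed = {1/1/1, 1/1/2, 2/0/1, 2/0/2, 2/1/1, 2/1/2}
[PSO] allowed = {1/0/1, 1/0/2, 1/1/1, 1/1/2, 2/0/1, 2/0/2, 2/1/1, 2/1/2}
target 1/1/1 ∈ {SC,TSO,PSO}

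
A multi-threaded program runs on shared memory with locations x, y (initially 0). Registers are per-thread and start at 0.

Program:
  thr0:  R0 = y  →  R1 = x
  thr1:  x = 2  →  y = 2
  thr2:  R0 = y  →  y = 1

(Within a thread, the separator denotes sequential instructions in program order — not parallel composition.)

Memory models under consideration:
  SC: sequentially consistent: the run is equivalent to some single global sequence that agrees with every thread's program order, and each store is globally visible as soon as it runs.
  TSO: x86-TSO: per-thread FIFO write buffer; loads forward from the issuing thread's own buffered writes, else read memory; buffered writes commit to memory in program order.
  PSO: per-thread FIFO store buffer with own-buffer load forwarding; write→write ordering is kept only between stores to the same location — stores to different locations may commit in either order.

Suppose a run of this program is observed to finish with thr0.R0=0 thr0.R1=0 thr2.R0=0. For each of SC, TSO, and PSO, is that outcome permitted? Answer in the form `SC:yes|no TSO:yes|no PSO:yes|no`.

outcome vector order: (thr0.R0,thr0.R1,thr2.R0)
SC (9): <0 0 0>; <0 0 2>; <0 2 0>; <0 2 2>; <1 0 0>; <1 2 0>; <1 2 2>; <2 2 0>; <2 2 2>
TSO (9): <0 0 0>; <0 0 2>; <0 2 0>; <0 2 2>; <1 0 0>; <1 2 0>; <1 2 2>; <2 2 0>; <2 2 2>
PSO (12): <0 0 0>; <0 0 2>; <0 2 0>; <0 2 2>; <1 0 0>; <1 0 2>; <1 2 0>; <1 2 2>; <2 0 0>; <2 0 2>; <2 2 0>; <2 2 2>
target <0 0 0> ∈ {SC,TSO,PSO}

SC:yes TSO:yes PSO:yes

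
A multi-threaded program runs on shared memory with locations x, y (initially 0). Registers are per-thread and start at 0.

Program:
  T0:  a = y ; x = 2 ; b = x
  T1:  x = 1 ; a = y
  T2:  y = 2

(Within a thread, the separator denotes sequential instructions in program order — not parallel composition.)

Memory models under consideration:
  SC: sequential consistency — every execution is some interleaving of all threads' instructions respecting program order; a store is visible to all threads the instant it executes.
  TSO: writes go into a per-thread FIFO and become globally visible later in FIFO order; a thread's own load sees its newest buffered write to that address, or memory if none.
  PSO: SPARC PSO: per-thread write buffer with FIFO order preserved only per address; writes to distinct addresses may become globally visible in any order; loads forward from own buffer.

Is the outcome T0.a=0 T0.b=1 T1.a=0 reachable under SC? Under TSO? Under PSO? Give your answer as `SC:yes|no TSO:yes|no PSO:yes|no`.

SC:yes TSO:yes PSO:yes

outcome vector order: (T0.a,T0.b,T1.a)
[SC] allowed = {010 012 020 022 212 220 222}
[TSO] allowed = {010 012 020 022 210 212 220 222}
[PSO] allowed = {010 012 020 022 210 212 220 222}
target 010 ∈ {SC,TSO,PSO}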